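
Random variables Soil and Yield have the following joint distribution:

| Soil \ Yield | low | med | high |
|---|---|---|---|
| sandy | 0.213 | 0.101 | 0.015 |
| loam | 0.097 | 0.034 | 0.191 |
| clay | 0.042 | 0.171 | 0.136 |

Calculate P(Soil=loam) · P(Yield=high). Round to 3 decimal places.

P(Soil=loam) = 0.097 + 0.034 + 0.191 = 0.322.
P(Yield=high) = 0.015 + 0.191 + 0.136 = 0.342.
Product: 0.322 × 0.342 = 0.110.

0.110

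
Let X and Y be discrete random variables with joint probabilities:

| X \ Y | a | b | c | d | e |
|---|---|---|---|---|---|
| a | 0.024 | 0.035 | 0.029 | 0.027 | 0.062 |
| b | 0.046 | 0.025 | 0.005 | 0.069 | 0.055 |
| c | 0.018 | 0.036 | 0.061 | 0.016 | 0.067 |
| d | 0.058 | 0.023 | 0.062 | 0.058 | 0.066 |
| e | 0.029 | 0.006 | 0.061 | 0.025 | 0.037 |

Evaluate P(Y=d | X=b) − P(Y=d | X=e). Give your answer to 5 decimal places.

0.18677

P(X=b) = 0.046 + 0.025 + 0.005 + 0.069 + 0.055 = 0.200; P(Y=d | X=b) = 0.069/0.200 = 0.345000.
P(X=e) = 0.029 + 0.006 + 0.061 + 0.025 + 0.037 = 0.158; P(Y=d | X=e) = 0.025/0.158 = 0.158228.
Difference = 0.18677.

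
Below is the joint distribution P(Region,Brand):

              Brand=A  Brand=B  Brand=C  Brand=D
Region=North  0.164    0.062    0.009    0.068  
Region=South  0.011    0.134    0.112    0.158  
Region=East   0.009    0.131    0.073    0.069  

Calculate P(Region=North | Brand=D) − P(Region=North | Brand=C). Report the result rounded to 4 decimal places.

0.1841

P(Brand=D) = 0.068 + 0.158 + 0.069 = 0.295; P(Region=North | Brand=D) = 0.068/0.295 = 0.23051.
P(Brand=C) = 0.009 + 0.112 + 0.073 = 0.194; P(Region=North | Brand=C) = 0.009/0.194 = 0.04639.
Difference = 0.1841.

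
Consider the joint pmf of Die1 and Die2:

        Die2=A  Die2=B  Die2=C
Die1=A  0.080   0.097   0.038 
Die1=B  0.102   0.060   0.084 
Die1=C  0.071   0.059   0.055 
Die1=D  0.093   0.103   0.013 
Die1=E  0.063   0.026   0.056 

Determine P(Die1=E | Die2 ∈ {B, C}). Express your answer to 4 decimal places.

P(Die2=B) = 0.097 + 0.060 + 0.059 + 0.103 + 0.026 = 0.345.
P(Die2=C) = 0.038 + 0.084 + 0.055 + 0.013 + 0.056 = 0.246.
P(Die2 ∈ {B, C}) = 0.345 + 0.246 = 0.591; P(Die1=E, Die2 ∈ {B, C}) = 0.026 + 0.056 = 0.082.
P(Die1=E | Die2 ∈ {B, C}) = 0.082/0.591 = 0.1387.

0.1387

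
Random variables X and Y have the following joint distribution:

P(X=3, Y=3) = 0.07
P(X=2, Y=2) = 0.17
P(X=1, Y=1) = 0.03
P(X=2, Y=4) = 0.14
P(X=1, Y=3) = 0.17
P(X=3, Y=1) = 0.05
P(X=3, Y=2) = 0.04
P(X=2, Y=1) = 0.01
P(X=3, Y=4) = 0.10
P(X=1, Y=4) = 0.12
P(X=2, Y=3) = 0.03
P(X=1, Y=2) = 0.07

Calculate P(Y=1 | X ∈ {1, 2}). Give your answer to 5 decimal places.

0.05405

P(X=1) = 0.03 + 0.07 + 0.17 + 0.12 = 0.39.
P(X=2) = 0.01 + 0.17 + 0.03 + 0.14 = 0.35.
P(X ∈ {1, 2}) = 0.39 + 0.35 = 0.74; P(Y=1, X ∈ {1, 2}) = 0.03 + 0.01 = 0.04.
P(Y=1 | X ∈ {1, 2}) = 0.04/0.74 = 0.05405.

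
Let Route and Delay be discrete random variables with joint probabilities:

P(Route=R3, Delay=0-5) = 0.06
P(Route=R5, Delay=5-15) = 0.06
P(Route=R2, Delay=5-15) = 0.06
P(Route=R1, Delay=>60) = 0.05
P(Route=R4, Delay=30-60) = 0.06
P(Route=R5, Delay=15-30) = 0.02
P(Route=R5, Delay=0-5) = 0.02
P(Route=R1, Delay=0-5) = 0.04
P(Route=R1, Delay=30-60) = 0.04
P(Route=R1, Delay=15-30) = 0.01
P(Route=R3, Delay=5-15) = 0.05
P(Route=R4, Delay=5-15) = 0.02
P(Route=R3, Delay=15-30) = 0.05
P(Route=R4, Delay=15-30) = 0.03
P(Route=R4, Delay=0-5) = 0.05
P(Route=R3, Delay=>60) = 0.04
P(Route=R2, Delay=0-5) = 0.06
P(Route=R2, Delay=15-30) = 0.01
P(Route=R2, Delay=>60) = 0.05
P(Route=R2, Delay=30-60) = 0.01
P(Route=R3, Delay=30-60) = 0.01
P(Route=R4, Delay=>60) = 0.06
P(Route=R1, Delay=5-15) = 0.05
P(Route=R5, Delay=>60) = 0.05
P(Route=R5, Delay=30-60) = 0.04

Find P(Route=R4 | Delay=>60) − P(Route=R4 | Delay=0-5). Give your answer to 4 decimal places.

P(Delay=>60) = 0.05 + 0.05 + 0.04 + 0.06 + 0.05 = 0.25; P(Route=R4 | Delay=>60) = 0.06/0.25 = 0.24000.
P(Delay=0-5) = 0.04 + 0.06 + 0.06 + 0.05 + 0.02 = 0.23; P(Route=R4 | Delay=0-5) = 0.05/0.23 = 0.21739.
Difference = 0.0226.

0.0226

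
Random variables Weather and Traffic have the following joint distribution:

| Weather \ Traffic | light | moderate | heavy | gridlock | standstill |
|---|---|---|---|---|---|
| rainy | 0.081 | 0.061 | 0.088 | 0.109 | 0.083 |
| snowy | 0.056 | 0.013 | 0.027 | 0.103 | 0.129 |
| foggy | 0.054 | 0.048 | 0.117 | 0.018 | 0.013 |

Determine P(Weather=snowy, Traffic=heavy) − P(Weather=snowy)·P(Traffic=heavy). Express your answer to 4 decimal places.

-0.0491

P(Weather=snowy) = 0.056 + 0.013 + 0.027 + 0.103 + 0.129 = 0.328.
P(Traffic=heavy) = 0.088 + 0.027 + 0.117 = 0.232.
P(Weather=snowy, Traffic=heavy) − P(Weather=snowy)P(Traffic=heavy) = 0.027 − 0.328×0.232 = -0.0491.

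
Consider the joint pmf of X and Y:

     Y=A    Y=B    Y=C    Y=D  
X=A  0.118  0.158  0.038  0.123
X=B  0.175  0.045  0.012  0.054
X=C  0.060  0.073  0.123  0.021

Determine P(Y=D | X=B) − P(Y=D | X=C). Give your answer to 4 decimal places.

P(X=B) = 0.175 + 0.045 + 0.012 + 0.054 = 0.286; P(Y=D | X=B) = 0.054/0.286 = 0.18881.
P(X=C) = 0.060 + 0.073 + 0.123 + 0.021 = 0.277; P(Y=D | X=C) = 0.021/0.277 = 0.07581.
Difference = 0.1130.

0.1130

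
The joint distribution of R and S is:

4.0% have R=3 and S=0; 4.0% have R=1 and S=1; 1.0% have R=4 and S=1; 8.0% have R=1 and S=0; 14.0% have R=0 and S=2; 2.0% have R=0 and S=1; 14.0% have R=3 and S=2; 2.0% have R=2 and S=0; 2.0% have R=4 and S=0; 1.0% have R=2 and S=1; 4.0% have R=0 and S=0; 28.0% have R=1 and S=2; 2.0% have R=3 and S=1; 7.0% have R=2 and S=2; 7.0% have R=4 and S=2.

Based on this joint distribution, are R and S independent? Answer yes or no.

Every cell satisfies P(R,S) = P(R)·P(S). For instance P(R=3) = 0.200, P(S=2) = 0.700, and 0.200×0.700 = 0.140 matches the joint entry. So R and S are independent.

yes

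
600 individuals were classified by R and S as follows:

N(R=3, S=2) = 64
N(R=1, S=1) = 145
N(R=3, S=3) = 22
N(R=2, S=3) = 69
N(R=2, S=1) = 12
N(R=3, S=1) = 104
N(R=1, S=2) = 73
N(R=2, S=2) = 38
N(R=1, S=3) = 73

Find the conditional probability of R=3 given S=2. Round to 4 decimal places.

Total with S=2: 73 + 38 + 64 = 175.
P(R=3 | S=2) = 64/175 = 0.3657.

0.3657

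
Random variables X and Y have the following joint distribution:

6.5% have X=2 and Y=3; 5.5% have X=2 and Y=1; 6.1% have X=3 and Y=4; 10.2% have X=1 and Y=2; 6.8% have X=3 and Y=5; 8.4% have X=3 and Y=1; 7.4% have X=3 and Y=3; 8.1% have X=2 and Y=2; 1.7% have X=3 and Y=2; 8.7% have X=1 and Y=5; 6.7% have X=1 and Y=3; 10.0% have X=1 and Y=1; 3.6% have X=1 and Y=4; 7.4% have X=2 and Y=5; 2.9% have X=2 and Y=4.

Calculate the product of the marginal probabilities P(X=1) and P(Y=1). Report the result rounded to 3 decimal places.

P(X=1) = 0.100 + 0.102 + 0.067 + 0.036 + 0.087 = 0.392.
P(Y=1) = 0.100 + 0.055 + 0.084 = 0.239.
Product: 0.392 × 0.239 = 0.094.

0.094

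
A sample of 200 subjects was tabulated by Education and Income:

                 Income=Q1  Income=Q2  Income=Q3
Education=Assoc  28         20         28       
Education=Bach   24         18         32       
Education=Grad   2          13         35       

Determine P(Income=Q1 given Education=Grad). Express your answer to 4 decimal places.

Total with Education=Grad: 2 + 13 + 35 = 50.
P(Income=Q1 | Education=Grad) = 2/50 = 0.0400.

0.0400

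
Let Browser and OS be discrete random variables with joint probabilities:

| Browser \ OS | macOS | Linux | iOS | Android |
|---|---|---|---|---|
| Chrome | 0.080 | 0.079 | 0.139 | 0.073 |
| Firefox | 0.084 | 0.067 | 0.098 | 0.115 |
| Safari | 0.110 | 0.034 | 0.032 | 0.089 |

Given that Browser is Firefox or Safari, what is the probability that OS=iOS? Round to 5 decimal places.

0.20668

P(Browser=Firefox) = 0.084 + 0.067 + 0.098 + 0.115 = 0.364.
P(Browser=Safari) = 0.110 + 0.034 + 0.032 + 0.089 = 0.265.
P(Browser ∈ {Firefox, Safari}) = 0.364 + 0.265 = 0.629; P(OS=iOS, Browser ∈ {Firefox, Safari}) = 0.098 + 0.032 = 0.130.
P(OS=iOS | Browser ∈ {Firefox, Safari}) = 0.130/0.629 = 0.20668.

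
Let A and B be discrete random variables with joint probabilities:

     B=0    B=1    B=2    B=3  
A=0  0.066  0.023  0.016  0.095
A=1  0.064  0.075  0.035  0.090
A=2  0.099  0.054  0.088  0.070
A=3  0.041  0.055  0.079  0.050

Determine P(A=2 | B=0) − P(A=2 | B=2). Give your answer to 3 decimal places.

P(B=0) = 0.066 + 0.064 + 0.099 + 0.041 = 0.270; P(A=2 | B=0) = 0.099/0.270 = 0.3667.
P(B=2) = 0.016 + 0.035 + 0.088 + 0.079 = 0.218; P(A=2 | B=2) = 0.088/0.218 = 0.4037.
Difference = -0.037.

-0.037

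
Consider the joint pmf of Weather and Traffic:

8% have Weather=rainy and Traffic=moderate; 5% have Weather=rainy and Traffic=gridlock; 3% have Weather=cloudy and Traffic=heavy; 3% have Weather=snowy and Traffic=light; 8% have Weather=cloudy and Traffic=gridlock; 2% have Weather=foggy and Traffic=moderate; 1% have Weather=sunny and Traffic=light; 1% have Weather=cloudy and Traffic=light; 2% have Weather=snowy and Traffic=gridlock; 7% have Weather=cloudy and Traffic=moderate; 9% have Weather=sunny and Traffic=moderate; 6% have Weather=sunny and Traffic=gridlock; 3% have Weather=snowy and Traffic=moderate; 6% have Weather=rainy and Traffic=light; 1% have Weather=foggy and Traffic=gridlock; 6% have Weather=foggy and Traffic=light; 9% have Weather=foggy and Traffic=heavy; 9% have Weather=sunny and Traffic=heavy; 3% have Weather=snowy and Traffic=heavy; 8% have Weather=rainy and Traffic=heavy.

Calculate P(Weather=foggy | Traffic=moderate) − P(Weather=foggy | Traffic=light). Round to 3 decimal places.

P(Traffic=moderate) = 0.09 + 0.07 + 0.08 + 0.03 + 0.02 = 0.29; P(Weather=foggy | Traffic=moderate) = 0.02/0.29 = 0.0690.
P(Traffic=light) = 0.01 + 0.01 + 0.06 + 0.03 + 0.06 = 0.17; P(Weather=foggy | Traffic=light) = 0.06/0.17 = 0.3529.
Difference = -0.284.

-0.284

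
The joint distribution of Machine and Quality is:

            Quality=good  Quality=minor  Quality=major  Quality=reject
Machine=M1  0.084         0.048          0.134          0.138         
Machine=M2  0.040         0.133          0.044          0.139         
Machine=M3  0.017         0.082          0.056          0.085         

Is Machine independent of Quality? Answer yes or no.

P(Machine=M1) = 0.404 and P(Quality=minor) = 0.263, so their product is 0.10625, but P(Machine=M1, Quality=minor) = 0.048. Since these differ, Machine and Quality are not independent.

no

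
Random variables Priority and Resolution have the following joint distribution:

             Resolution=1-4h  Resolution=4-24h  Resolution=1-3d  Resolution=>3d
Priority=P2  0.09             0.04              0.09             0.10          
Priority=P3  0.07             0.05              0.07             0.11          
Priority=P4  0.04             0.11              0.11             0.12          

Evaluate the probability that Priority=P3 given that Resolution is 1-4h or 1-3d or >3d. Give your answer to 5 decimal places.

0.31250

P(Resolution=1-4h) = 0.09 + 0.07 + 0.04 = 0.20.
P(Resolution=1-3d) = 0.09 + 0.07 + 0.11 = 0.27.
P(Resolution=>3d) = 0.10 + 0.11 + 0.12 = 0.33.
P(Resolution ∈ {1-4h, 1-3d, >3d}) = 0.20 + 0.27 + 0.33 = 0.80; P(Priority=P3, Resolution ∈ {1-4h, 1-3d, >3d}) = 0.07 + 0.07 + 0.11 = 0.25.
P(Priority=P3 | Resolution ∈ {1-4h, 1-3d, >3d}) = 0.25/0.80 = 0.31250.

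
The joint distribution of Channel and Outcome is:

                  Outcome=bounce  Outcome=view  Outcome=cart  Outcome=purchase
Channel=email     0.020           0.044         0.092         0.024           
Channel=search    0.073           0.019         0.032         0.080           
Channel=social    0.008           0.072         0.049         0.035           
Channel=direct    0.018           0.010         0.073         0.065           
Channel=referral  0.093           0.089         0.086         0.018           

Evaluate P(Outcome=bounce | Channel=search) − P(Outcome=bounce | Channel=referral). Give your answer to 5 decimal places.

P(Channel=search) = 0.073 + 0.019 + 0.032 + 0.080 = 0.204; P(Outcome=bounce | Channel=search) = 0.073/0.204 = 0.357843.
P(Channel=referral) = 0.093 + 0.089 + 0.086 + 0.018 = 0.286; P(Outcome=bounce | Channel=referral) = 0.093/0.286 = 0.325175.
Difference = 0.03267.

0.03267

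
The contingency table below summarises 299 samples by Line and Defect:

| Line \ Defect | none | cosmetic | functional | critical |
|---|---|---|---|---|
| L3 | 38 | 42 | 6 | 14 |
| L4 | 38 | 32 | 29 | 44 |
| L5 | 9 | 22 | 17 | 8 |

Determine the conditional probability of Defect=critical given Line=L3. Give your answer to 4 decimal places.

Total with Line=L3: 38 + 42 + 6 + 14 = 100.
P(Defect=critical | Line=L3) = 14/100 = 0.1400.

0.1400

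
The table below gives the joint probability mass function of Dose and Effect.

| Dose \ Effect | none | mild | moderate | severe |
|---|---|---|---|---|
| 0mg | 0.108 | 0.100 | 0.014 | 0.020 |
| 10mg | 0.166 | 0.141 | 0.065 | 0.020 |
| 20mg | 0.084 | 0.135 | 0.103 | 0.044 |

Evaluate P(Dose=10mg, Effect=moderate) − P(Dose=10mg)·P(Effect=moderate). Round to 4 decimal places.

P(Dose=10mg) = 0.166 + 0.141 + 0.065 + 0.020 = 0.392.
P(Effect=moderate) = 0.014 + 0.065 + 0.103 = 0.182.
P(Dose=10mg, Effect=moderate) − P(Dose=10mg)P(Effect=moderate) = 0.065 − 0.392×0.182 = -0.0063.

-0.0063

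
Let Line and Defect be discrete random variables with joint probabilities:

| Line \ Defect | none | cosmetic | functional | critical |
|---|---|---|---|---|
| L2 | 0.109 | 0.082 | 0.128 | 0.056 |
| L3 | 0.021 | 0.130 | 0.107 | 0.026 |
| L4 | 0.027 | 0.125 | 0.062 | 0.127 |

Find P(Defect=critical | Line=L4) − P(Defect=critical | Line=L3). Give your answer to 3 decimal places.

P(Line=L4) = 0.027 + 0.125 + 0.062 + 0.127 = 0.341; P(Defect=critical | Line=L4) = 0.127/0.341 = 0.3724.
P(Line=L3) = 0.021 + 0.130 + 0.107 + 0.026 = 0.284; P(Defect=critical | Line=L3) = 0.026/0.284 = 0.0915.
Difference = 0.281.

0.281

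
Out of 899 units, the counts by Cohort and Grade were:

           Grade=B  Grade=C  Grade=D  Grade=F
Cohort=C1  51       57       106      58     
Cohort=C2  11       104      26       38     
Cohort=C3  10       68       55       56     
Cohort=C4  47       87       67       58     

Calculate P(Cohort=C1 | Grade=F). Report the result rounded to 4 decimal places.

Total with Grade=F: 58 + 38 + 56 + 58 = 210.
P(Cohort=C1 | Grade=F) = 58/210 = 0.2762.

0.2762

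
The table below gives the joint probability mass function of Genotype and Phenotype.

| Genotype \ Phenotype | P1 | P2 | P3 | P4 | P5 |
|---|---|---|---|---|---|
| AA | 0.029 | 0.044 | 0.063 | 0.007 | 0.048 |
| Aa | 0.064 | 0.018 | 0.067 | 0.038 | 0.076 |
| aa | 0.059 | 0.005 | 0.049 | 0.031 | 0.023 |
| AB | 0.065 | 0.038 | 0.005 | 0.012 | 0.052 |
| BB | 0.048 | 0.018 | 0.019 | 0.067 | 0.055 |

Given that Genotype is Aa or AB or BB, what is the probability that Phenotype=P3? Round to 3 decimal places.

0.142

P(Genotype=Aa) = 0.064 + 0.018 + 0.067 + 0.038 + 0.076 = 0.263.
P(Genotype=AB) = 0.065 + 0.038 + 0.005 + 0.012 + 0.052 = 0.172.
P(Genotype=BB) = 0.048 + 0.018 + 0.019 + 0.067 + 0.055 = 0.207.
P(Genotype ∈ {Aa, AB, BB}) = 0.263 + 0.172 + 0.207 = 0.642; P(Phenotype=P3, Genotype ∈ {Aa, AB, BB}) = 0.067 + 0.005 + 0.019 = 0.091.
P(Phenotype=P3 | Genotype ∈ {Aa, AB, BB}) = 0.091/0.642 = 0.142.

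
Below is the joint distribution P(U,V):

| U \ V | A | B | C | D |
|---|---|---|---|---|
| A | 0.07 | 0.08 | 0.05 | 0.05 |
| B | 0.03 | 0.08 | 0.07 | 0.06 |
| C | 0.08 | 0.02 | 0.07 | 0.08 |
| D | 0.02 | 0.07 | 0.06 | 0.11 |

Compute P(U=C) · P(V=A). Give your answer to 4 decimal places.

0.0500

P(U=C) = 0.08 + 0.02 + 0.07 + 0.08 = 0.25.
P(V=A) = 0.07 + 0.03 + 0.08 + 0.02 = 0.20.
Product: 0.25 × 0.20 = 0.0500.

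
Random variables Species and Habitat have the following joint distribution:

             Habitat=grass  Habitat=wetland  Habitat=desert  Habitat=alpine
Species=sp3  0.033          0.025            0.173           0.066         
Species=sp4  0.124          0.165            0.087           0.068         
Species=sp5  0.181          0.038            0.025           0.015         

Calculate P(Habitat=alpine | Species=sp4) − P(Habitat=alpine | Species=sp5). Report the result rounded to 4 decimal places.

P(Species=sp4) = 0.124 + 0.165 + 0.087 + 0.068 = 0.444; P(Habitat=alpine | Species=sp4) = 0.068/0.444 = 0.15315.
P(Species=sp5) = 0.181 + 0.038 + 0.025 + 0.015 = 0.259; P(Habitat=alpine | Species=sp5) = 0.015/0.259 = 0.05792.
Difference = 0.0952.

0.0952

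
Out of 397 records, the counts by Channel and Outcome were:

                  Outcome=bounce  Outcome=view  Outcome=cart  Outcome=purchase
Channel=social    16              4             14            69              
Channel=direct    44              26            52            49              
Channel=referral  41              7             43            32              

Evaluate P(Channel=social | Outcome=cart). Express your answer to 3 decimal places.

Total with Outcome=cart: 14 + 52 + 43 = 109.
P(Channel=social | Outcome=cart) = 14/109 = 0.128.

0.128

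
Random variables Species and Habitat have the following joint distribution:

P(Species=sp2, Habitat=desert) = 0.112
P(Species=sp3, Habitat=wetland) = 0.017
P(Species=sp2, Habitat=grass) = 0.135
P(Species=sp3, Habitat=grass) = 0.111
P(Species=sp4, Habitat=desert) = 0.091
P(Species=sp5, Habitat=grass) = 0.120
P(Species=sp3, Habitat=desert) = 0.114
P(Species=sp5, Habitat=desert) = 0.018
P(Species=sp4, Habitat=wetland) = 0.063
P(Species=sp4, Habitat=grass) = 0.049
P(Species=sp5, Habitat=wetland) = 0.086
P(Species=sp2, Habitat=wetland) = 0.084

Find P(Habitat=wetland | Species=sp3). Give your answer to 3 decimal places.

P(Species=sp3) = 0.111 + 0.017 + 0.114 = 0.242.
P(Habitat=wetland | Species=sp3) = 0.017/0.242 = 0.070.

0.070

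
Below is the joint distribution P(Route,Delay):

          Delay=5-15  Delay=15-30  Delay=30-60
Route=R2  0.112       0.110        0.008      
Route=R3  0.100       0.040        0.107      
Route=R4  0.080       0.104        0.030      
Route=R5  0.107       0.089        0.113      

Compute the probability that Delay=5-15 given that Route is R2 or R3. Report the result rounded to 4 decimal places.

P(Route=R2) = 0.112 + 0.110 + 0.008 = 0.230.
P(Route=R3) = 0.100 + 0.040 + 0.107 = 0.247.
P(Route ∈ {R2, R3}) = 0.230 + 0.247 = 0.477; P(Delay=5-15, Route ∈ {R2, R3}) = 0.112 + 0.100 = 0.212.
P(Delay=5-15 | Route ∈ {R2, R3}) = 0.212/0.477 = 0.4444.

0.4444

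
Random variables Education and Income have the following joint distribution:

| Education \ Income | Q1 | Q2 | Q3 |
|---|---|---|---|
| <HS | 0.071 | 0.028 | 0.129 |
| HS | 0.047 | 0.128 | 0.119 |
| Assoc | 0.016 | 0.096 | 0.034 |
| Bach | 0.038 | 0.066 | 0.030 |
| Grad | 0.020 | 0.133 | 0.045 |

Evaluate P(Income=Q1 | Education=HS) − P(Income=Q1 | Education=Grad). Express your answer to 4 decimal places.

P(Education=HS) = 0.047 + 0.128 + 0.119 = 0.294; P(Income=Q1 | Education=HS) = 0.047/0.294 = 0.15986.
P(Education=Grad) = 0.020 + 0.133 + 0.045 = 0.198; P(Income=Q1 | Education=Grad) = 0.020/0.198 = 0.10101.
Difference = 0.0589.

0.0589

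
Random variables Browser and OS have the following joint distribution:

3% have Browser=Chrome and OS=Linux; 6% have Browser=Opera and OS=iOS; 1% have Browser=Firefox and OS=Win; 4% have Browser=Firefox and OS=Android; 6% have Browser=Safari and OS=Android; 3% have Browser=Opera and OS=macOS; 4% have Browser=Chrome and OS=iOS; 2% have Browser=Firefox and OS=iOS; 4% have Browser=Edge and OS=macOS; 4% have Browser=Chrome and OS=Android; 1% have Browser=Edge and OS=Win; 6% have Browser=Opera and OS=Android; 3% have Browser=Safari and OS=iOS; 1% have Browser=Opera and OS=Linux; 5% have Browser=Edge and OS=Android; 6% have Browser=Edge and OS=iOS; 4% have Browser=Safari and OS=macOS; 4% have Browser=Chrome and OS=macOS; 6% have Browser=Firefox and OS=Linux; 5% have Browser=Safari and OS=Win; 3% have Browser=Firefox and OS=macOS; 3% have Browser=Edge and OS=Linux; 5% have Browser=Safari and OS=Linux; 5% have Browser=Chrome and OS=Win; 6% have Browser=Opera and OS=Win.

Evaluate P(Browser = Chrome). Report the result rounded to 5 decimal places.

0.20000

P(Browser=Chrome) = 0.05 + 0.04 + 0.03 + 0.04 + 0.04 = 0.20.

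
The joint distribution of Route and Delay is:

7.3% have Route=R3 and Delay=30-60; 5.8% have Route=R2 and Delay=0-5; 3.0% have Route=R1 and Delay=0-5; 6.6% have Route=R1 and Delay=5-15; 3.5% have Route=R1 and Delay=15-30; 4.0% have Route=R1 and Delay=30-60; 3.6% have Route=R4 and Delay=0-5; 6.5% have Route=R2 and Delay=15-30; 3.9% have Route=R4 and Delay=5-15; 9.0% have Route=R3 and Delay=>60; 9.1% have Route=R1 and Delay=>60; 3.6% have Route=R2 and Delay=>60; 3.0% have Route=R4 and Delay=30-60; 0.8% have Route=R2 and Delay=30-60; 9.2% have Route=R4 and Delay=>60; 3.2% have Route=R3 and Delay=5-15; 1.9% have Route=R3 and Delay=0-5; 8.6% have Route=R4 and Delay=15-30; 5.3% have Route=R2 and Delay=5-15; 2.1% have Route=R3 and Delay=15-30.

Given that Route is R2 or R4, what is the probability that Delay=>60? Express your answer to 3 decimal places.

0.254

P(Route=R2) = 0.058 + 0.053 + 0.065 + 0.008 + 0.036 = 0.220.
P(Route=R4) = 0.036 + 0.039 + 0.086 + 0.030 + 0.092 = 0.283.
P(Route ∈ {R2, R4}) = 0.220 + 0.283 = 0.503; P(Delay=>60, Route ∈ {R2, R4}) = 0.036 + 0.092 = 0.128.
P(Delay=>60 | Route ∈ {R2, R4}) = 0.128/0.503 = 0.254.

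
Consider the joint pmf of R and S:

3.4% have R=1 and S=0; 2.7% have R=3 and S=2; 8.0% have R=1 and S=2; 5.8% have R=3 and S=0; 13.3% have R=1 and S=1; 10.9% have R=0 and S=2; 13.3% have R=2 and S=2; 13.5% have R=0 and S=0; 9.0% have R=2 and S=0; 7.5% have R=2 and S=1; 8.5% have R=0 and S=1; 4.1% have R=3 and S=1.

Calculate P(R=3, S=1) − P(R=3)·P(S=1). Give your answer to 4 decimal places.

-0.0011

P(R=3) = 0.058 + 0.041 + 0.027 = 0.126.
P(S=1) = 0.085 + 0.133 + 0.075 + 0.041 = 0.334.
P(R=3, S=1) − P(R=3)P(S=1) = 0.041 − 0.126×0.334 = -0.0011.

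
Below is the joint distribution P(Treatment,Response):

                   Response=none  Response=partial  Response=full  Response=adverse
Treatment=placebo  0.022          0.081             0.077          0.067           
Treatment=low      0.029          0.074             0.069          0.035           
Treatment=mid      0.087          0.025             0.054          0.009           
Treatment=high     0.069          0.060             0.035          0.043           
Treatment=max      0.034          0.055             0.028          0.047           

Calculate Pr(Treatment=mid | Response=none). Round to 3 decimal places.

0.361

P(Response=none) = 0.022 + 0.029 + 0.087 + 0.069 + 0.034 = 0.241.
P(Treatment=mid | Response=none) = 0.087/0.241 = 0.361.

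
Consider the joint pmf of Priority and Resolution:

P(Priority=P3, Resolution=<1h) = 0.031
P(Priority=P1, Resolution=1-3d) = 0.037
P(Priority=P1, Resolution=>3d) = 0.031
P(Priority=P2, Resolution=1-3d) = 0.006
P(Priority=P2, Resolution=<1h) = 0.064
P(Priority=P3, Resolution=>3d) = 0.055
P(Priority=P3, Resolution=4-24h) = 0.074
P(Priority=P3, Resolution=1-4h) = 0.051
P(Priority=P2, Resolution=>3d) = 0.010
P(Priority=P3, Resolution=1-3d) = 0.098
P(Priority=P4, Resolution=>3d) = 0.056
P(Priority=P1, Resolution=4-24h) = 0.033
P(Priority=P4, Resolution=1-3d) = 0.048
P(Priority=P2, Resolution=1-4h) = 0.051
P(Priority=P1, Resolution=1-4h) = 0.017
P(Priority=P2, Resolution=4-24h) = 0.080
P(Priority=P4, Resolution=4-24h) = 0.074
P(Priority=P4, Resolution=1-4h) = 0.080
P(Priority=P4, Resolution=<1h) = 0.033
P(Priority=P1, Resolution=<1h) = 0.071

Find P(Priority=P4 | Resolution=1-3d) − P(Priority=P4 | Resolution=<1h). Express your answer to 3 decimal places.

P(Resolution=1-3d) = 0.037 + 0.006 + 0.098 + 0.048 = 0.189; P(Priority=P4 | Resolution=1-3d) = 0.048/0.189 = 0.2540.
P(Resolution=<1h) = 0.071 + 0.064 + 0.031 + 0.033 = 0.199; P(Priority=P4 | Resolution=<1h) = 0.033/0.199 = 0.1658.
Difference = 0.088.

0.088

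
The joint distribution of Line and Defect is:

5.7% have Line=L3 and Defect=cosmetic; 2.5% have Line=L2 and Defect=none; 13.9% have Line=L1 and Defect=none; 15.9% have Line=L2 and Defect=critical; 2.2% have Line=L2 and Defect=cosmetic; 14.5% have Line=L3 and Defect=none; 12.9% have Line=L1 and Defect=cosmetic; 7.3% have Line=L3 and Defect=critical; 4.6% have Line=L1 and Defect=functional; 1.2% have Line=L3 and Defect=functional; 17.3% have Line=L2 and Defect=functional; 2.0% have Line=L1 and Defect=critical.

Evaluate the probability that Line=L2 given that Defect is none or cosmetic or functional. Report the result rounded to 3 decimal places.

0.294

P(Defect=none) = 0.139 + 0.025 + 0.145 = 0.309.
P(Defect=cosmetic) = 0.129 + 0.022 + 0.057 = 0.208.
P(Defect=functional) = 0.046 + 0.173 + 0.012 = 0.231.
P(Defect ∈ {none, cosmetic, functional}) = 0.309 + 0.208 + 0.231 = 0.748; P(Line=L2, Defect ∈ {none, cosmetic, functional}) = 0.025 + 0.022 + 0.173 = 0.220.
P(Line=L2 | Defect ∈ {none, cosmetic, functional}) = 0.220/0.748 = 0.294.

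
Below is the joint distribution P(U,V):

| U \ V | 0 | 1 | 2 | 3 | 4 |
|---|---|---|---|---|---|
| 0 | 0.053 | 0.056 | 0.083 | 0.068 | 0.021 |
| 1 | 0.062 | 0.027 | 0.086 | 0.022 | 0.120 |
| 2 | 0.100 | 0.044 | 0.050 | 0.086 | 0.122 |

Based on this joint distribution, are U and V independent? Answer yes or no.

P(U=0) = 0.281 and P(V=4) = 0.263, so their product is 0.07390, but P(U=0, V=4) = 0.021. Since these differ, U and V are not independent.

no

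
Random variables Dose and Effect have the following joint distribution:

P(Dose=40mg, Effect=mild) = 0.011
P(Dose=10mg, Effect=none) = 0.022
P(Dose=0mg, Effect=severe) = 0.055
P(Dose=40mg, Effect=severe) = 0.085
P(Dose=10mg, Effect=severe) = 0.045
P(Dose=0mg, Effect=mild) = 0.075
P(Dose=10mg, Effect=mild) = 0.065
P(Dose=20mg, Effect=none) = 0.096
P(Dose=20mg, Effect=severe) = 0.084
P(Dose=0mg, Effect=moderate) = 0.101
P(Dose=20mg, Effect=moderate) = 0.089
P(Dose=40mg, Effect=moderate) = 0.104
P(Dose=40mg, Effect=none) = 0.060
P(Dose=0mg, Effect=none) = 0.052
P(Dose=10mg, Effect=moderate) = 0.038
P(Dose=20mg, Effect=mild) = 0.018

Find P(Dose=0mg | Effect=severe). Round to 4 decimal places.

P(Effect=severe) = 0.055 + 0.045 + 0.084 + 0.085 = 0.269.
P(Dose=0mg | Effect=severe) = 0.055/0.269 = 0.2045.

0.2045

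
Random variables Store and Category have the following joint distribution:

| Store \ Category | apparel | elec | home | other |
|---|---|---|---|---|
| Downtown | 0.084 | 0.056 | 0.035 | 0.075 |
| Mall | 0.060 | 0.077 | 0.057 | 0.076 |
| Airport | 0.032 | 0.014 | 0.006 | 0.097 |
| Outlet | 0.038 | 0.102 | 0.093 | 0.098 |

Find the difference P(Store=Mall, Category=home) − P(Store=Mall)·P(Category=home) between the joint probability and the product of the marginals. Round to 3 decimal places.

P(Store=Mall) = 0.060 + 0.077 + 0.057 + 0.076 = 0.270.
P(Category=home) = 0.035 + 0.057 + 0.006 + 0.093 = 0.191.
P(Store=Mall, Category=home) − P(Store=Mall)P(Category=home) = 0.057 − 0.270×0.191 = 0.005.

0.005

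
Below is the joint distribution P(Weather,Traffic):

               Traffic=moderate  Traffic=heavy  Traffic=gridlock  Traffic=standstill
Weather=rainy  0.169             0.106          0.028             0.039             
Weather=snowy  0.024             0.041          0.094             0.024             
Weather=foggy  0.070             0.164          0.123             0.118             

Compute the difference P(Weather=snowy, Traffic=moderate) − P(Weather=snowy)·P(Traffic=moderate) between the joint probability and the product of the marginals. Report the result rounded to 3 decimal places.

-0.024

P(Weather=snowy) = 0.024 + 0.041 + 0.094 + 0.024 = 0.183.
P(Traffic=moderate) = 0.169 + 0.024 + 0.070 = 0.263.
P(Weather=snowy, Traffic=moderate) − P(Weather=snowy)P(Traffic=moderate) = 0.024 − 0.183×0.263 = -0.024.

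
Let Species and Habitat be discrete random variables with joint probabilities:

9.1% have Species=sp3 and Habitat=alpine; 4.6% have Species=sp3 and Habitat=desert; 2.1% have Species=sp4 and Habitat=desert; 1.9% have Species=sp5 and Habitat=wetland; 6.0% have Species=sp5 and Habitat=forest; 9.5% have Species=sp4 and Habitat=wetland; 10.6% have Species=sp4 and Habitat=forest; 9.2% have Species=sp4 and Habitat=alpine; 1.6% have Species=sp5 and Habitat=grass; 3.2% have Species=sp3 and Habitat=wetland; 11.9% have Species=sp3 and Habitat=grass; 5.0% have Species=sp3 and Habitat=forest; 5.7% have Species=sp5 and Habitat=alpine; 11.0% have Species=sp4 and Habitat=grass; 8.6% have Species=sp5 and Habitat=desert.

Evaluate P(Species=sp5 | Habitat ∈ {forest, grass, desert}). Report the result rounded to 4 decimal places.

0.2638

P(Habitat=forest) = 0.050 + 0.106 + 0.060 = 0.216.
P(Habitat=grass) = 0.119 + 0.110 + 0.016 = 0.245.
P(Habitat=desert) = 0.046 + 0.021 + 0.086 = 0.153.
P(Habitat ∈ {forest, grass, desert}) = 0.216 + 0.245 + 0.153 = 0.614; P(Species=sp5, Habitat ∈ {forest, grass, desert}) = 0.060 + 0.016 + 0.086 = 0.162.
P(Species=sp5 | Habitat ∈ {forest, grass, desert}) = 0.162/0.614 = 0.2638.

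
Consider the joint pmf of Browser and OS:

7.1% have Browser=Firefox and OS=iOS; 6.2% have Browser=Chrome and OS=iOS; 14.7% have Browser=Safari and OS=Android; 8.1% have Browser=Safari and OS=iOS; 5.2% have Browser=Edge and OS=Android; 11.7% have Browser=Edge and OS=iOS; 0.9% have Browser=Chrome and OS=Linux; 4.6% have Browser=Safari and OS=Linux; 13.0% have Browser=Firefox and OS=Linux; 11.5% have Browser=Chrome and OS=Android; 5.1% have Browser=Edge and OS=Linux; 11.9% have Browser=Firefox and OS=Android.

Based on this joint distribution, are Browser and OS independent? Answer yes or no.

P(Browser=Firefox) = 0.320 and P(OS=Linux) = 0.236, so their product is 0.07552, but P(Browser=Firefox, OS=Linux) = 0.130. Since these differ, Browser and OS are not independent.

no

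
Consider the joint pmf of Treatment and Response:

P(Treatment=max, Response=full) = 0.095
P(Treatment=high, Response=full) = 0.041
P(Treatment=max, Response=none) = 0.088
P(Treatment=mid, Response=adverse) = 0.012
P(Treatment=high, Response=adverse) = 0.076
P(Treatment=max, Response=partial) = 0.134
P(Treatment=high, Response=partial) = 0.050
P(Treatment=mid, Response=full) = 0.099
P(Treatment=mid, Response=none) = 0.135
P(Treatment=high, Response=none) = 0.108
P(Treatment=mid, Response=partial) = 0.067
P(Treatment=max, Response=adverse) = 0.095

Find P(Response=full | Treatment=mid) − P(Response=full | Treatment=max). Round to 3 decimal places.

P(Treatment=mid) = 0.135 + 0.067 + 0.099 + 0.012 = 0.313; P(Response=full | Treatment=mid) = 0.099/0.313 = 0.3163.
P(Treatment=max) = 0.088 + 0.134 + 0.095 + 0.095 = 0.412; P(Response=full | Treatment=max) = 0.095/0.412 = 0.2306.
Difference = 0.086.

0.086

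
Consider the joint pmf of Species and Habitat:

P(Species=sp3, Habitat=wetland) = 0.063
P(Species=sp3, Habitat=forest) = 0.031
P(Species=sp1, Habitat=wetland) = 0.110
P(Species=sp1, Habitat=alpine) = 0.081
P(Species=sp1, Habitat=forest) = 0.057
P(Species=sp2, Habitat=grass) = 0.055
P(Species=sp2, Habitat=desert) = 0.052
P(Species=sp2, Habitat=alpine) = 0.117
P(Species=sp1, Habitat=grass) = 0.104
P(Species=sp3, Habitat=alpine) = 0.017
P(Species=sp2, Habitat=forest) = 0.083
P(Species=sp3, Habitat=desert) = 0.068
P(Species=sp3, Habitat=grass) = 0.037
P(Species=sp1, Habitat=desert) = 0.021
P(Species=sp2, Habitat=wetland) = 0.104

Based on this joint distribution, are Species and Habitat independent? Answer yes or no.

P(Species=sp3) = 0.216 and P(Habitat=desert) = 0.141, so their product is 0.03046, but P(Species=sp3, Habitat=desert) = 0.068. Since these differ, Species and Habitat are not independent.

no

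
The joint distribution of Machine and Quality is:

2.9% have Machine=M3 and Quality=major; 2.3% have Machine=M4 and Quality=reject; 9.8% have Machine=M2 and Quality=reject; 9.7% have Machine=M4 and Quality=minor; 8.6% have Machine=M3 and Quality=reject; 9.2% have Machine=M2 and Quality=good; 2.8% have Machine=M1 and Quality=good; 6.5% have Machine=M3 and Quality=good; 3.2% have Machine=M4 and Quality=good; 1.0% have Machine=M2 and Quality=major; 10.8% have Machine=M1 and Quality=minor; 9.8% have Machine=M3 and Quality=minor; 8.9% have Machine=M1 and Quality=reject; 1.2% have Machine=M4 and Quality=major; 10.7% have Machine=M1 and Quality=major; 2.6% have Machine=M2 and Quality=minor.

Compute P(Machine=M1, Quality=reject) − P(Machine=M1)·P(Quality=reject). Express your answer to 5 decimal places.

P(Machine=M1) = 0.028 + 0.108 + 0.107 + 0.089 = 0.332.
P(Quality=reject) = 0.089 + 0.098 + 0.086 + 0.023 = 0.296.
P(Machine=M1, Quality=reject) − P(Machine=M1)P(Quality=reject) = 0.089 − 0.332×0.296 = -0.00927.

-0.00927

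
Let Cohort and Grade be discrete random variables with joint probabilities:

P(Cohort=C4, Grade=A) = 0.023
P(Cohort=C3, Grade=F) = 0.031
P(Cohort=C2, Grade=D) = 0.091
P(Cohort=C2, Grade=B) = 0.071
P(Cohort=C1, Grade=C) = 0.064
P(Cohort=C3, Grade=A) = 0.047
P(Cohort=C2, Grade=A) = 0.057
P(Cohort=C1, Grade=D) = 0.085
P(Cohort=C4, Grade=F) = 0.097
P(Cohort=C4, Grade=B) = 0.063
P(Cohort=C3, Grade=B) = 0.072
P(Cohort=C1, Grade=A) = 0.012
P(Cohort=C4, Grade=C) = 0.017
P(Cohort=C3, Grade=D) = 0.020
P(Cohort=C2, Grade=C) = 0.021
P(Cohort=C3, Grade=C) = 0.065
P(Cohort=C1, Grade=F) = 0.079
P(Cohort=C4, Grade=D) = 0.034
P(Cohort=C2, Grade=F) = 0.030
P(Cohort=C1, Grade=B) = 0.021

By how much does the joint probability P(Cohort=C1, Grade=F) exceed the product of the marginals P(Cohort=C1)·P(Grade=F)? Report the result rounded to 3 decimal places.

P(Cohort=C1) = 0.012 + 0.021 + 0.064 + 0.085 + 0.079 = 0.261.
P(Grade=F) = 0.079 + 0.030 + 0.031 + 0.097 = 0.237.
P(Cohort=C1, Grade=F) − P(Cohort=C1)P(Grade=F) = 0.079 − 0.261×0.237 = 0.017.

0.017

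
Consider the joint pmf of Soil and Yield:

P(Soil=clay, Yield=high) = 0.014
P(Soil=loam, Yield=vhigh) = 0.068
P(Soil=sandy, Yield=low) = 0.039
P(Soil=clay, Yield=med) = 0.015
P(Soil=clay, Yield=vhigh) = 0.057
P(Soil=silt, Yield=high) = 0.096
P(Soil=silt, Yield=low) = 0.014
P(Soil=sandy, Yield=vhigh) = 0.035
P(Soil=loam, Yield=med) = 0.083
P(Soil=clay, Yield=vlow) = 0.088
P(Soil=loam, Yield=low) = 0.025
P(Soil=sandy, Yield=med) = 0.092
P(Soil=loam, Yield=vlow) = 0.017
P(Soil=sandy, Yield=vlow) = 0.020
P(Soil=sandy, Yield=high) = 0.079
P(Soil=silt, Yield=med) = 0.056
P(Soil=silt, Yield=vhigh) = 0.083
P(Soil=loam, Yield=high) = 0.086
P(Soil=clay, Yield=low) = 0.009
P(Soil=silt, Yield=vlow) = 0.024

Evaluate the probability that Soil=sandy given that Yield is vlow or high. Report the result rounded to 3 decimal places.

0.233

P(Yield=vlow) = 0.020 + 0.017 + 0.088 + 0.024 = 0.149.
P(Yield=high) = 0.079 + 0.086 + 0.014 + 0.096 = 0.275.
P(Yield ∈ {vlow, high}) = 0.149 + 0.275 = 0.424; P(Soil=sandy, Yield ∈ {vlow, high}) = 0.020 + 0.079 = 0.099.
P(Soil=sandy | Yield ∈ {vlow, high}) = 0.099/0.424 = 0.233.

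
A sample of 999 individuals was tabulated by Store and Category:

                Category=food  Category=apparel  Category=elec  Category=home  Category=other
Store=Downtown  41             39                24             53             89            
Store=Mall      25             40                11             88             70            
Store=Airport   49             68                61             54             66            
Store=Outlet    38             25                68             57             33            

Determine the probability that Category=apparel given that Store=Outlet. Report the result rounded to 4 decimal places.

Total with Store=Outlet: 38 + 25 + 68 + 57 + 33 = 221.
P(Category=apparel | Store=Outlet) = 25/221 = 0.1131.

0.1131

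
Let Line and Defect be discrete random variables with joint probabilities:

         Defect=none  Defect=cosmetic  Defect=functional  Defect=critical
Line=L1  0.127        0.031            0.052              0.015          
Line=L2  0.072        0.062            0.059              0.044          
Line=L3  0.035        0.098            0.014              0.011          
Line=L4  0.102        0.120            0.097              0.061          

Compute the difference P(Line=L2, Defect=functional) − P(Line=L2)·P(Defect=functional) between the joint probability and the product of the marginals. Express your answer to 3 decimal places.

0.006

P(Line=L2) = 0.072 + 0.062 + 0.059 + 0.044 = 0.237.
P(Defect=functional) = 0.052 + 0.059 + 0.014 + 0.097 = 0.222.
P(Line=L2, Defect=functional) − P(Line=L2)P(Defect=functional) = 0.059 − 0.237×0.222 = 0.006.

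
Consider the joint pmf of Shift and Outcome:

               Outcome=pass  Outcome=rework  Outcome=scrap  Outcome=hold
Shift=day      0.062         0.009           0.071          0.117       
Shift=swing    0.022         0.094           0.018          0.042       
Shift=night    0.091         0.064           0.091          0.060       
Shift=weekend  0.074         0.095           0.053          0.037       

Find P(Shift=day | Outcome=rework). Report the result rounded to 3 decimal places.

P(Outcome=rework) = 0.009 + 0.094 + 0.064 + 0.095 = 0.262.
P(Shift=day | Outcome=rework) = 0.009/0.262 = 0.034.

0.034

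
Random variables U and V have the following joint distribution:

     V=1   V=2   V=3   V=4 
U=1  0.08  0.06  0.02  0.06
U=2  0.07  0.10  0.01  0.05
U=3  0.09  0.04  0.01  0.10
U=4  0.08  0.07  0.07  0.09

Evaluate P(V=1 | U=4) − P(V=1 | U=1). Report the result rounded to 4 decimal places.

P(U=4) = 0.08 + 0.07 + 0.07 + 0.09 = 0.31; P(V=1 | U=4) = 0.08/0.31 = 0.25806.
P(U=1) = 0.08 + 0.06 + 0.02 + 0.06 = 0.22; P(V=1 | U=1) = 0.08/0.22 = 0.36364.
Difference = -0.1056.

-0.1056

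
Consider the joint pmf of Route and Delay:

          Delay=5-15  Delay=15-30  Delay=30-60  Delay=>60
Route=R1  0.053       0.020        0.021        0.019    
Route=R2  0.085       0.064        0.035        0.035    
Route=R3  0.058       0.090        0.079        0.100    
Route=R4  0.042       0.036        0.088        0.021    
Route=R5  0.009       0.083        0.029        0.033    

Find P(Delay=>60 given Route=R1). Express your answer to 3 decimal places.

0.168

P(Route=R1) = 0.053 + 0.020 + 0.021 + 0.019 = 0.113.
P(Delay=>60 | Route=R1) = 0.019/0.113 = 0.168.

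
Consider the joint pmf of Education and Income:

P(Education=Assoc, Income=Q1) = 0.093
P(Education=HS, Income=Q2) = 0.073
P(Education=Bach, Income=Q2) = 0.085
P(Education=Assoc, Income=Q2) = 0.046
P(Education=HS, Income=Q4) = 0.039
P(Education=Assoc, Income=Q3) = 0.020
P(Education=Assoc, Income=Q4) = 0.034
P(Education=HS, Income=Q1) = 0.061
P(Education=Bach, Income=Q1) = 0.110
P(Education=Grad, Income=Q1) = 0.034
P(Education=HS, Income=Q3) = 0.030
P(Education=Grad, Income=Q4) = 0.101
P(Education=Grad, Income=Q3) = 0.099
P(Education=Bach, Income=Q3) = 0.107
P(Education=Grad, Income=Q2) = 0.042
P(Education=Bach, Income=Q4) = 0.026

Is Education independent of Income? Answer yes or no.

no

P(Education=Grad) = 0.276 and P(Income=Q1) = 0.298, so their product is 0.08225, but P(Education=Grad, Income=Q1) = 0.034. Since these differ, Education and Income are not independent.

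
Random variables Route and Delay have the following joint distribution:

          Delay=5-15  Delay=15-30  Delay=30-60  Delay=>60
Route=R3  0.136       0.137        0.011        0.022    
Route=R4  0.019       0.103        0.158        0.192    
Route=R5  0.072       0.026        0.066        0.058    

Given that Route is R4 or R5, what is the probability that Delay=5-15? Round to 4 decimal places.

P(Route=R4) = 0.019 + 0.103 + 0.158 + 0.192 = 0.472.
P(Route=R5) = 0.072 + 0.026 + 0.066 + 0.058 = 0.222.
P(Route ∈ {R4, R5}) = 0.472 + 0.222 = 0.694; P(Delay=5-15, Route ∈ {R4, R5}) = 0.019 + 0.072 = 0.091.
P(Delay=5-15 | Route ∈ {R4, R5}) = 0.091/0.694 = 0.1311.

0.1311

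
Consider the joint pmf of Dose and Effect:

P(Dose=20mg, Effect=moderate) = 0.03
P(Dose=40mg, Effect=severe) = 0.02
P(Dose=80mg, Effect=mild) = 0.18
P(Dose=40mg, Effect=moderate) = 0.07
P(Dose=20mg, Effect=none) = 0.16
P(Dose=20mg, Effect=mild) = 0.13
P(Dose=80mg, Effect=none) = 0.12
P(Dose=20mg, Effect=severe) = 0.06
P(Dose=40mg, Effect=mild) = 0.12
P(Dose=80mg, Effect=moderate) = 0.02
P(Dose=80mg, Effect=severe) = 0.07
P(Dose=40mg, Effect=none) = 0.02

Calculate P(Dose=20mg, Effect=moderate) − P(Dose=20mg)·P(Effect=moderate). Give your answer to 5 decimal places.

P(Dose=20mg) = 0.16 + 0.13 + 0.03 + 0.06 = 0.38.
P(Effect=moderate) = 0.03 + 0.07 + 0.02 = 0.12.
P(Dose=20mg, Effect=moderate) − P(Dose=20mg)P(Effect=moderate) = 0.03 − 0.38×0.12 = -0.01560.

-0.01560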